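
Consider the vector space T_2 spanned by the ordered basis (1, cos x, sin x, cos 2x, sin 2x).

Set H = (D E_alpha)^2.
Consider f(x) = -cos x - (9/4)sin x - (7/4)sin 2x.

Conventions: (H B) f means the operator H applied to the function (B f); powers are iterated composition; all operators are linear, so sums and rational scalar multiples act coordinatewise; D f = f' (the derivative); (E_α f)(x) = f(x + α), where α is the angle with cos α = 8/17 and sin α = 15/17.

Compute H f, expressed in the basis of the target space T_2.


E_alpha f = -(167/68)cos x - (3/17)sin x - (420/289)cos 2x + (1127/1156)sin 2x
D E_alpha f = -(3/17)cos x + (167/68)sin x + (1127/578)cos 2x + (840/289)sin 2x
E_alpha (D E_alpha) f = (2409/1156)cos x + (379/289)sin x + (221753/167042)cos 2x - (270480/83521)sin 2x
D E_alpha (D E_alpha) f = (379/289)cos x - (2409/1156)sin x - (540960/83521)cos 2x - (221753/83521)sin 2x

the image equals g(x) = (379/289)cos x - (2409/1156)sin x - (540960/83521)cos 2x - (221753/83521)sin 2x


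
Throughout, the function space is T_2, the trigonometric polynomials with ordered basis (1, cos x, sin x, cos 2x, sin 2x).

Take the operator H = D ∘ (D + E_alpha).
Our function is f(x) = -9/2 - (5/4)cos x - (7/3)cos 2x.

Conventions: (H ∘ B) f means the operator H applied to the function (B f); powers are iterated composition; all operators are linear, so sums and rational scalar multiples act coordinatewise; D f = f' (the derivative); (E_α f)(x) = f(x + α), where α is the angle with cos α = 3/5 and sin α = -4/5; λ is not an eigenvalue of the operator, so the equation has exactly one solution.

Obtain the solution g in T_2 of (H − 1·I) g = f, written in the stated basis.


g(x) = 9/2 + (5/6)cos x - (5/12)sin x + (11/15)cos 2x + (2/15)sin 2x

write g with unknown coordinates in the stated basis and equate coefficients in (H − 1·I) g = f
solving from the highest basis element down gives g = 9/2 + (5/6)cos x - (5/12)sin x + (11/15)cos 2x + (2/15)sin 2x
check: H g = -(5/12)cos x - (5/12)sin x - (8/5)cos 2x + (2/15)sin 2x
so H g − 1·g = -9/2 - (5/4)cos x - (7/3)cos 2x = f ✓


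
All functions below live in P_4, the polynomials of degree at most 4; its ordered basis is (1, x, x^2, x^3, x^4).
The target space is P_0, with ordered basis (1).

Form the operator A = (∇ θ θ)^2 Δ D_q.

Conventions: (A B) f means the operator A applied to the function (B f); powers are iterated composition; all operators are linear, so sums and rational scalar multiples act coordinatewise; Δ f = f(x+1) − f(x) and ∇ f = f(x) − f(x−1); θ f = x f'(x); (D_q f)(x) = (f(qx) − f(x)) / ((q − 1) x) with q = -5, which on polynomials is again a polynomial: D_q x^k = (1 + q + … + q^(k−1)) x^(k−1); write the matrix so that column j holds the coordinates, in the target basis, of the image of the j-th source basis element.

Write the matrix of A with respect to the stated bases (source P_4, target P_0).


image of 1: 0
image of x: 0
image of x^2: 0
image of x^3: 0
image of x^4: -2496
each image's coordinates form column j of the matrix

the matrix is [[0, 0, 0, 0, -2496]] (rows listed top to bottom)


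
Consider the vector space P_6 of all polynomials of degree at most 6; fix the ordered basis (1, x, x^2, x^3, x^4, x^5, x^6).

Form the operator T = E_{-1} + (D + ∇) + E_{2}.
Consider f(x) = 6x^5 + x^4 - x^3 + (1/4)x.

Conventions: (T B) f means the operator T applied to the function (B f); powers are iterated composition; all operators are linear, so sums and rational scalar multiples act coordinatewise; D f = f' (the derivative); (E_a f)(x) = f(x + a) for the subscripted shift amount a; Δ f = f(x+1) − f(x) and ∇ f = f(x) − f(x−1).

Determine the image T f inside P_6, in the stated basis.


the image equals g(x) = 12x^5 + 92x^4 + 250x^3 + 495x^2 + (1001/2)x + 803/4

E_{-1} f = 6x^5 - 29x^4 + 55x^3 - 51x^2 + (93/4)x - 17/4
D f = 30x^4 + 4x^3 - 3x^2 + 1/4
∇ f = 30x^4 - 56x^3 + 51x^2 - 23x + 17/4
(D + ∇) f = 60x^4 - 52x^3 + 48x^2 - 23x + 9/2
E_{2} f = 6x^5 + 61x^4 + 247x^3 + 498x^2 + (2001/4)x + 401/2
(E_{-1} + (D + ∇) + E_{2}) f = 12x^5 + 92x^4 + 250x^3 + 495x^2 + (1001/2)x + 803/4


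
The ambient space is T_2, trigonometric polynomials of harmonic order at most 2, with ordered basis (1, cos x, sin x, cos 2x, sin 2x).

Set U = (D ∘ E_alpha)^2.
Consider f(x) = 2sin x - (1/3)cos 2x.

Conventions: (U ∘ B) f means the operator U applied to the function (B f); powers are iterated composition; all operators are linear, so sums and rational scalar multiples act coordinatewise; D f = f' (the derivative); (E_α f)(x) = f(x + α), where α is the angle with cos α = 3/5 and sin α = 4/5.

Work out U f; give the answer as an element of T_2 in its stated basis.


the image equals g(x) = -(48/25)cos x + (14/25)sin x - (2108/1875)cos 2x + (448/625)sin 2x

E_alpha f = (8/5)cos x + (6/5)sin x + (7/75)cos 2x + (8/25)sin 2x
D E_alpha f = (6/5)cos x - (8/5)sin x + (16/25)cos 2x - (14/75)sin 2x
E_alpha (D ∘ E_alpha) f = -(14/25)cos x - (48/25)sin x - (224/625)cos 2x - (1054/1875)sin 2x
D E_alpha (D ∘ E_alpha) f = -(48/25)cos x + (14/25)sin x - (2108/1875)cos 2x + (448/625)sin 2x


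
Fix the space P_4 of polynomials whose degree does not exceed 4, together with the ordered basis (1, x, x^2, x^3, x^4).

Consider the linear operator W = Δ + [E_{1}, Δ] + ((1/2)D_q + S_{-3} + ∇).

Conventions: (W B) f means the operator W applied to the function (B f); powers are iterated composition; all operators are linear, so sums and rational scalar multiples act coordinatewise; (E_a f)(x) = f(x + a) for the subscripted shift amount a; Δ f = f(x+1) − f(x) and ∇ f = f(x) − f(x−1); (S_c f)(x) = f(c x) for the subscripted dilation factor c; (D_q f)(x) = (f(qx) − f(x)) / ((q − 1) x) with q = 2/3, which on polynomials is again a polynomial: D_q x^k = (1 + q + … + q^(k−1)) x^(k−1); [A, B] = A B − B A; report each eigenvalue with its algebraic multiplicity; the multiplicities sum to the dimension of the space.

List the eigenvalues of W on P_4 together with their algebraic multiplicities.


λ = -27 (multiplicity 1), λ = -3 (multiplicity 1), λ = 1 (multiplicity 1), λ = 9 (multiplicity 1), λ = 81 (multiplicity 1)

image of 1: 1
image of x: -3x + 5/2
image of x^2: 9x^2 + (29/6)x
image of x^3: -27x^3 + (127/18)x^2 + 2
image of x^4: 81x^4 + (497/54)x^3 + 8x
the matrix is upper triangular; its diagonal is (1, -3, 9, -27, 81)
for a triangular matrix the eigenvalues are the diagonal entries, with algebraic multiplicity their repetition count


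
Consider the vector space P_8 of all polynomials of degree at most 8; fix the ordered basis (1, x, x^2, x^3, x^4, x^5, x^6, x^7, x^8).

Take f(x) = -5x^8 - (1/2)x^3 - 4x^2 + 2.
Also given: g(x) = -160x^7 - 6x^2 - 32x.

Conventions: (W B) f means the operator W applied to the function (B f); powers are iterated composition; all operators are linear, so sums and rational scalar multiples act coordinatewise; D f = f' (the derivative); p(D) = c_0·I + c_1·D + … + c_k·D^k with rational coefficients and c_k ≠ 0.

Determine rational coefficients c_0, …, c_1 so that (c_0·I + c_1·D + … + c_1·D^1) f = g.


D^0 f = -5x^8 - (1/2)x^3 - 4x^2 + 2
D^1 f = -40x^7 - (3/2)x^2 - 8x
matching coefficients of g against c_0 f + c_1 Df + … from the top degree down determines the c_i
solution: c_0 = 0, c_1 = 4

c_0 = 0, c_1 = 4


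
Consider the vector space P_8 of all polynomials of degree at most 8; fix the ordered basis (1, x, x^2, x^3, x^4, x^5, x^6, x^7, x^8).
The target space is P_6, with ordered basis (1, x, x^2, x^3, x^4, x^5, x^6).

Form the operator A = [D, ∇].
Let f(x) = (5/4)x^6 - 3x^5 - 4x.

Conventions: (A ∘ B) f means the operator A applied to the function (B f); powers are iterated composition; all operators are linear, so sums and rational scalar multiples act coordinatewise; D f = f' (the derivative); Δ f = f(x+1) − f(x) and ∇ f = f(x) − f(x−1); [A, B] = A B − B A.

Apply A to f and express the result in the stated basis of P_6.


∇ f = (15/2)x^5 - (135/4)x^4 + 55x^3 - (195/4)x^2 + (45/2)x - 33/4
D ∇ f = (75/2)x^4 - 135x^3 + 165x^2 - (195/2)x + 45/2
D f = (15/2)x^5 - 15x^4 - 4
∇ D f = (75/2)x^4 - 135x^3 + 165x^2 - (195/2)x + 45/2
[D, ∇] f = 0

the result is g(x) = 0


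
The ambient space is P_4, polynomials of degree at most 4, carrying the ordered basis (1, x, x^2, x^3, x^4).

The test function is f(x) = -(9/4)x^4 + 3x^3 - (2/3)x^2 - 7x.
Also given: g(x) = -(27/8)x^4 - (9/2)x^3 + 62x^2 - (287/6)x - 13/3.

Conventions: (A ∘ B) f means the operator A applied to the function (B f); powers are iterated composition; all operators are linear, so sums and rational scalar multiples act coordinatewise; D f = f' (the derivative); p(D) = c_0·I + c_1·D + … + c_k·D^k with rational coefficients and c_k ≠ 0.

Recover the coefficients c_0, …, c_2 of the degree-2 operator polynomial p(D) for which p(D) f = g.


D^0 f = -(9/4)x^4 + 3x^3 - (2/3)x^2 - 7x
D^1 f = -9x^3 + 9x^2 - (4/3)x - 7
D^2 f = -27x^2 + 18x - 4/3
matching coefficients of g against c_0 f + c_1 Df + … from the top degree down determines the c_i
solution: c_0 = 3/2, c_1 = 1, c_2 = -2

c_0 = 3/2, c_1 = 1, c_2 = -2


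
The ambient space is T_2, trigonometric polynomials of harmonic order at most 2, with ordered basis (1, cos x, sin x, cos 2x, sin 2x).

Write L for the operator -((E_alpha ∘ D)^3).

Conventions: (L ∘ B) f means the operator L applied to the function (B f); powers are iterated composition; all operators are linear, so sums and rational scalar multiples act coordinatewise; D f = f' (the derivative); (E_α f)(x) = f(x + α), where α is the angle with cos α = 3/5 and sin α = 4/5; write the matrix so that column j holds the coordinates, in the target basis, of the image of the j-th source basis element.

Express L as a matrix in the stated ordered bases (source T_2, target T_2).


image of 1: 0
image of cos x: -(44/125)cos x + (117/125)sin x
image of sin x: -(117/125)cos x - (44/125)sin x
image of cos 2x: (82368/15625)cos 2x - (94024/15625)sin 2x
image of sin 2x: (94024/15625)cos 2x + (82368/15625)sin 2x
each image's coordinates form column j of the matrix

the matrix is [[0, 0, 0, 0, 0]; [0, -44/125, -117/125, 0, 0]; [0, 117/125, -44/125, 0, 0]; [0, 0, 0, 82368/15625, 94024/15625]; [0, 0, 0, -94024/15625, 82368/15625]] (rows listed top to bottom)


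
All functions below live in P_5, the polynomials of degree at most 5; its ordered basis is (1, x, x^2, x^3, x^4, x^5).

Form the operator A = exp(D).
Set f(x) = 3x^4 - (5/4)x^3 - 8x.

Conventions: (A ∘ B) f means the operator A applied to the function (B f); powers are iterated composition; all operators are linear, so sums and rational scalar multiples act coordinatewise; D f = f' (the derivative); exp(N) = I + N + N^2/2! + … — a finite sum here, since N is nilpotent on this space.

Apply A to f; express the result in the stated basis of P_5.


the result is g(x) = 3x^4 + (43/4)x^3 + (57/4)x^2 + (1/4)x - 25/4

order-1 term: 12x^3 - (15/4)x^2 - 8
order-2 term: 18x^2 - (15/4)x
order-3 term: 12x - 5/4
order-4 term: 3
the series for exp(D) f terminates at order 4
exp(D) f = 3x^4 + (43/4)x^3 + (57/4)x^2 + (1/4)x - 25/4


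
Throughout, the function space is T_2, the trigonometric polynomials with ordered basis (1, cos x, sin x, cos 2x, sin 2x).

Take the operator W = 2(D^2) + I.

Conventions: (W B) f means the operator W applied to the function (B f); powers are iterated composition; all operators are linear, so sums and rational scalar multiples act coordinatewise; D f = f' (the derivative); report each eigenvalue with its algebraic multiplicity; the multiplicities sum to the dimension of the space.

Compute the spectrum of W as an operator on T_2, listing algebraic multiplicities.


λ = -7 (multiplicity 2), λ = -1 (multiplicity 2), λ = 1 (multiplicity 1)

image of 1: 1
image of cos x: -cos x
image of sin x: -sin x
image of cos 2x: -7cos 2x
image of sin 2x: -7sin 2x
the matrix is diagonal; its diagonal is (1, -1, -1, -7, -7)
for a triangular matrix the eigenvalues are the diagonal entries, with algebraic multiplicity their repetition count


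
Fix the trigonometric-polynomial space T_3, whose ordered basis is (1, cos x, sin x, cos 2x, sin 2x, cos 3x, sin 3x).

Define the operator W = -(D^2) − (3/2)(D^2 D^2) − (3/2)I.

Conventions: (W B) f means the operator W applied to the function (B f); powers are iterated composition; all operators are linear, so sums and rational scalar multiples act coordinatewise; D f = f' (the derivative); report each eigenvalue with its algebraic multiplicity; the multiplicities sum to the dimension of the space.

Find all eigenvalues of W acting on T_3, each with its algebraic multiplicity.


image of 1: -3/2
image of cos x: -2cos x
image of sin x: -2sin x
image of cos 2x: -(43/2)cos 2x
image of sin 2x: -(43/2)sin 2x
image of cos 3x: -114cos 3x
image of sin 3x: -114sin 3x
the matrix is diagonal; its diagonal is (-3/2, -2, -2, -43/2, -43/2, -114, -114)
for a triangular matrix the eigenvalues are the diagonal entries, with algebraic multiplicity their repetition count

λ = -114 (multiplicity 2), λ = -43/2 (multiplicity 2), λ = -2 (multiplicity 2), λ = -3/2 (multiplicity 1)


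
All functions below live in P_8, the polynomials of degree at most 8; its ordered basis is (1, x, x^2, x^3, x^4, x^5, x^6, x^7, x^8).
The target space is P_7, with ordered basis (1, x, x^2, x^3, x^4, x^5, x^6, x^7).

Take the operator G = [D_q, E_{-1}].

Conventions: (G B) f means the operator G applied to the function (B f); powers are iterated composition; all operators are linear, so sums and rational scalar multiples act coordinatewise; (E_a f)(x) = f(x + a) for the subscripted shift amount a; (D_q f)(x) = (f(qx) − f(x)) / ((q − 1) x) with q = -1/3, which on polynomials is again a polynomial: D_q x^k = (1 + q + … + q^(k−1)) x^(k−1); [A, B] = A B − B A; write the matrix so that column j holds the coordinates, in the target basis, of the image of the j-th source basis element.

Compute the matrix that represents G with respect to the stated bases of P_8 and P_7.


image of 1: 0
image of x: 0
image of x^2: -4/3
image of x^3: -(4/9)x + 20/9
image of x^4: -(8/9)x^2 + (16/9)x - 88/27
image of x^5: -(56/81)x^3 + (88/27)x^2 - (296/81)x + 344/81
image of x^6: -(188/243)x^4 + (880/243)x^3 - (1960/243)x^2 + (1520/243)x - 1276/243
image of x^7: -(20/27)x^5 + (1108/243)x^4 - (7960/729)x^3 + (3880/243)x^2 - (2308/243)x + 4556/729
image of x^8: -(1648/2187)x^6 + (3808/729)x^5 - (34832/2187)x^4 + (56000/2187)x^3 - (20272/729)x^2 + (29344/2187)x - 15856/2187
each image's coordinates form column j of the matrix

the matrix is [[0, 0, -4/3, 20/9, -88/27, 344/81, -1276/243, 4556/729, -15856/2187]; [0, 0, 0, -4/9, 16/9, -296/81, 1520/243, -2308/243, 29344/2187]; [0, 0, 0, 0, -8/9, 88/27, -1960/243, 3880/243, -20272/729]; [0, 0, 0, 0, 0, -56/81, 880/243, -7960/729, 56000/2187]; [0, 0, 0, 0, 0, 0, -188/243, 1108/243, -34832/2187]; [0, 0, 0, 0, 0, 0, 0, -20/27, 3808/729]; [0, 0, 0, 0, 0, 0, 0, 0, -1648/2187]; [0, 0, 0, 0, 0, 0, 0, 0, 0]] (rows listed top to bottom)


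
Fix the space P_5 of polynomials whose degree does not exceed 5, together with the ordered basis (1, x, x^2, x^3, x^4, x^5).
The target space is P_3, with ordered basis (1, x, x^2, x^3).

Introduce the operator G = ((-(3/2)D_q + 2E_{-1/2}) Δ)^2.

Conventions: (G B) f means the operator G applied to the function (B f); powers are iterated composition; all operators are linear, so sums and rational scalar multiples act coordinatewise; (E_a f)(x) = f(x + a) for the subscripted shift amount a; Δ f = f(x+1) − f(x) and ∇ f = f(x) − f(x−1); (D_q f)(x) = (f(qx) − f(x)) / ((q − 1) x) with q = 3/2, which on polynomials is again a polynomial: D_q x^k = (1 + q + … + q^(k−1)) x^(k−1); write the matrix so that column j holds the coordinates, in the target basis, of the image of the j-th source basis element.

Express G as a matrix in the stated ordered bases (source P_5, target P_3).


image of 1: 0
image of x: 0
image of x^2: 8
image of x^3: 24x - 81/2
image of x^4: 48x^2 - 204x + 25/2
image of x^5: 80x^3 - (5205/8)x^2 + (13795/64)x + 615/2
each image's coordinates form column j of the matrix

the matrix is [[0, 0, 8, -81/2, 25/2, 615/2]; [0, 0, 0, 24, -204, 13795/64]; [0, 0, 0, 0, 48, -5205/8]; [0, 0, 0, 0, 0, 80]] (rows listed top to bottom)


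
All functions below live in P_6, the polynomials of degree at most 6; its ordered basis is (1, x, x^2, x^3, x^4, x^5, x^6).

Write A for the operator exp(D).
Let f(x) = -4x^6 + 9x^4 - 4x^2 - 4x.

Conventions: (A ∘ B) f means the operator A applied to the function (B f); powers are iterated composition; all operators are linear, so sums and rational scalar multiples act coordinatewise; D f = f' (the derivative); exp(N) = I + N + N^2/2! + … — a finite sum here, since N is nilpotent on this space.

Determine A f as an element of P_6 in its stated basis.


order-1 term: -24x^5 + 36x^3 - 8x - 4
order-2 term: -60x^4 + 54x^2 - 4
order-3 term: -80x^3 + 36x
order-4 term: -60x^2 + 9
order-5 term: -24x
order-6 term: -4
the series for exp(D) f terminates at order 6
exp(D) f = -4x^6 - 24x^5 - 51x^4 - 44x^3 - 10x^2 - 3

g(x) = -4x^6 - 24x^5 - 51x^4 - 44x^3 - 10x^2 - 3


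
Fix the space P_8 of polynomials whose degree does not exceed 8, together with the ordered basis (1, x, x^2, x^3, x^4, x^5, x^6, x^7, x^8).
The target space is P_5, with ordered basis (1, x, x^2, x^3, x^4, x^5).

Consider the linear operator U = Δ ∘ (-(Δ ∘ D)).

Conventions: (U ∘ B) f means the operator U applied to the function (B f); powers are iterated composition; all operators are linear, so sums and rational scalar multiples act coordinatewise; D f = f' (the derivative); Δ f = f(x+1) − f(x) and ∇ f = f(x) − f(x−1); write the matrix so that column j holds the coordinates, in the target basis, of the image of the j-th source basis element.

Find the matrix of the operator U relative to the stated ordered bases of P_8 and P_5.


image of 1: 0
image of x: 0
image of x^2: 0
image of x^3: -6
image of x^4: -24x - 24
image of x^5: -60x^2 - 120x - 70
image of x^6: -120x^3 - 360x^2 - 420x - 180
image of x^7: -210x^4 - 840x^3 - 1470x^2 - 1260x - 434
image of x^8: -336x^5 - 1680x^4 - 3920x^3 - 5040x^2 - 3472x - 1008
each image's coordinates form column j of the matrix

the matrix is [[0, 0, 0, -6, -24, -70, -180, -434, -1008]; [0, 0, 0, 0, -24, -120, -420, -1260, -3472]; [0, 0, 0, 0, 0, -60, -360, -1470, -5040]; [0, 0, 0, 0, 0, 0, -120, -840, -3920]; [0, 0, 0, 0, 0, 0, 0, -210, -1680]; [0, 0, 0, 0, 0, 0, 0, 0, -336]] (rows listed top to bottom)


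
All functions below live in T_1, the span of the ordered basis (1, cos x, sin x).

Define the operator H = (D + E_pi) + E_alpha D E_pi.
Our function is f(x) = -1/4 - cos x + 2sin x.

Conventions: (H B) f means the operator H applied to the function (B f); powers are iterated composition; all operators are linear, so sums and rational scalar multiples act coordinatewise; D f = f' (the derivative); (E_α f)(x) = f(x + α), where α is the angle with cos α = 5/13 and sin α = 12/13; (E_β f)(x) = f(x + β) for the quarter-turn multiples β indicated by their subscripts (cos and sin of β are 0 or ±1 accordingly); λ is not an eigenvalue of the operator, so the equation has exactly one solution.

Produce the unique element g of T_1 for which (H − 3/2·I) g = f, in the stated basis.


the image equals g(x) = 1/2 + (18/149)cos x - (196/149)sin x

write g with unknown coordinates in the stated basis and equate coefficients in (H − 3/2·I) g = f
solving from the highest basis element down gives g = 1/2 + (18/149)cos x - (196/149)sin x
check: H g = 1/2 - (122/149)cos x + (4/149)sin x
so H g − 3/2·g = -1/4 - cos x + 2sin x = f ✓


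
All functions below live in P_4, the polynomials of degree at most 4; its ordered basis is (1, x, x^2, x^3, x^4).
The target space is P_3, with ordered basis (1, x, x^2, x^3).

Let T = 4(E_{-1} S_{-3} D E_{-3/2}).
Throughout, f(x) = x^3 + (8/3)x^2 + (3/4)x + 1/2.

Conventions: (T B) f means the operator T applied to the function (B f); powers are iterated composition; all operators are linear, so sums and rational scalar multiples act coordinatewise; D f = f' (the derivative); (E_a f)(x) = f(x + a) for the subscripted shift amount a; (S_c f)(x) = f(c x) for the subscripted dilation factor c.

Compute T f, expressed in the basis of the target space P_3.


g(x) = 108x^2 - 172x + 62

E_{-3/2} f = x^3 - (11/6)x^2 - (1/2)x + 2
D E_{-3/2} f = 3x^2 - (11/3)x - 1/2
S_{-3} D E_{-3/2} f = 27x^2 + 11x - 1/2
E_{-1} S_{-3} D E_{-3/2} f = 27x^2 - 43x + 31/2
(4(E_{-1} S_{-3} D E_{-3/2})) f = 108x^2 - 172x + 62


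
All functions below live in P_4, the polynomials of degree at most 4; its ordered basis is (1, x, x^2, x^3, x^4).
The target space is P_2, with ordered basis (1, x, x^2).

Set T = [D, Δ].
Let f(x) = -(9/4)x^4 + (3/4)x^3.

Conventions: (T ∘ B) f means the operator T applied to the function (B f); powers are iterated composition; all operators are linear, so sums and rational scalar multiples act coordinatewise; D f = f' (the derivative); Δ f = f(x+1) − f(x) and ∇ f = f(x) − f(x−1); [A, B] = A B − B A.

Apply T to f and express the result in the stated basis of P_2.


the result is g(x) = 0

Δ f = -9x^3 - (45/4)x^2 - (27/4)x - 3/2
D Δ f = -27x^2 - (45/2)x - 27/4
D f = -9x^3 + (9/4)x^2
Δ D f = -27x^2 - (45/2)x - 27/4
[D, Δ] f = 0


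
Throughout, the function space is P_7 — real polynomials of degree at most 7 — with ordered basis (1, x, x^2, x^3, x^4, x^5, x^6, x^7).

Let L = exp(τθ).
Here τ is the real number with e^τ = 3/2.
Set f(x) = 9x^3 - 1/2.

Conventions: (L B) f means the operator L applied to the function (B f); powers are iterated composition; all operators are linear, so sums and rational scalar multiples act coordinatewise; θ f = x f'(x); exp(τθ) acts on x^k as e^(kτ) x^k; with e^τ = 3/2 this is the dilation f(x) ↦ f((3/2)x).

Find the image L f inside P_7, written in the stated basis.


g(x) = (243/8)x^3 - 1/2

exp(τθ) x^k = e^(kτ) x^k; with e^τ = 3/2 this sends x^k to (3/2)^k x^k
x^3 ↦ 27/8 x^3
applying this coordinatewise to f: exp(τθ) f = (243/8)x^3 - 1/2


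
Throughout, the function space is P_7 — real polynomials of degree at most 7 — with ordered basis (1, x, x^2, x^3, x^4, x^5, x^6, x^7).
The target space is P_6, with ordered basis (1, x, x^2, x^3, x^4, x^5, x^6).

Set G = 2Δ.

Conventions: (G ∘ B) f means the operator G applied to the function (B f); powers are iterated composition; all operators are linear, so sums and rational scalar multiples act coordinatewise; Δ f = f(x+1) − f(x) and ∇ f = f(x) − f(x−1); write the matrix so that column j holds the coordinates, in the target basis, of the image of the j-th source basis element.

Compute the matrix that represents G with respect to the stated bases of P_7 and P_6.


the matrix is [[0, 2, 2, 2, 2, 2, 2, 2]; [0, 0, 4, 6, 8, 10, 12, 14]; [0, 0, 0, 6, 12, 20, 30, 42]; [0, 0, 0, 0, 8, 20, 40, 70]; [0, 0, 0, 0, 0, 10, 30, 70]; [0, 0, 0, 0, 0, 0, 12, 42]; [0, 0, 0, 0, 0, 0, 0, 14]] (rows listed top to bottom)

image of 1: 0
image of x: 2
image of x^2: 4x + 2
image of x^3: 6x^2 + 6x + 2
image of x^4: 8x^3 + 12x^2 + 8x + 2
image of x^5: 10x^4 + 20x^3 + 20x^2 + 10x + 2
image of x^6: 12x^5 + 30x^4 + 40x^3 + 30x^2 + 12x + 2
image of x^7: 14x^6 + 42x^5 + 70x^4 + 70x^3 + 42x^2 + 14x + 2
each image's coordinates form column j of the matrix


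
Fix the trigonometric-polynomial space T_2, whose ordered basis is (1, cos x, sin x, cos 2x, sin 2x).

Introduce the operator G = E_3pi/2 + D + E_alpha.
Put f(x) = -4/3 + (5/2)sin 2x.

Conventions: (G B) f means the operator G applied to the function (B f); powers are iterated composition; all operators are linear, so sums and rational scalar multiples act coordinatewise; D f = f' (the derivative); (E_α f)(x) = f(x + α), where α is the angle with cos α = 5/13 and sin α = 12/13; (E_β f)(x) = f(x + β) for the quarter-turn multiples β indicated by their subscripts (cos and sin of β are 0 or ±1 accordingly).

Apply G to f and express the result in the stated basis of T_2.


E_3pi/2 f = -4/3 - (5/2)sin 2x
D f = 5cos 2x
E_alpha f = -4/3 + (300/169)cos 2x - (595/338)sin 2x
(E_3pi/2 + D + E_alpha) f = -8/3 + (1145/169)cos 2x - (720/169)sin 2x

the result is g(x) = -8/3 + (1145/169)cos 2x - (720/169)sin 2x


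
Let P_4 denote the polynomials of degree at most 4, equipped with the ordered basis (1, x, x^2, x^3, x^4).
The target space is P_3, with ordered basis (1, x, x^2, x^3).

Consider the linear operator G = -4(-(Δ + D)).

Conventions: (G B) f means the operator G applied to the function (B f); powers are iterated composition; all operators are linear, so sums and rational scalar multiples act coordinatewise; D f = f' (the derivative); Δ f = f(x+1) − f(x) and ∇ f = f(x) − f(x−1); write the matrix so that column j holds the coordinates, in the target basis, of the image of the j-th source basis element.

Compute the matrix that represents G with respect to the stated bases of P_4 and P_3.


the matrix is [[0, 8, 4, 4, 4]; [0, 0, 16, 12, 16]; [0, 0, 0, 24, 24]; [0, 0, 0, 0, 32]] (rows listed top to bottom)

image of 1: 0
image of x: 8
image of x^2: 16x + 4
image of x^3: 24x^2 + 12x + 4
image of x^4: 32x^3 + 24x^2 + 16x + 4
each image's coordinates form column j of the matrix


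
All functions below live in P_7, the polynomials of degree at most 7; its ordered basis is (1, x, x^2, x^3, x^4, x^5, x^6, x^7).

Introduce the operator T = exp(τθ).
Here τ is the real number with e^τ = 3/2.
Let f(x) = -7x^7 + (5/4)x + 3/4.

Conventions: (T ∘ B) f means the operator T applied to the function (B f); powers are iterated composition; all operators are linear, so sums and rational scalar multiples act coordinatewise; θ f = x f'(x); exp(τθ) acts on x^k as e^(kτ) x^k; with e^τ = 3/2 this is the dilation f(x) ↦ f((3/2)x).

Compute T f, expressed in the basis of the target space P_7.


exp(τθ) x^k = e^(kτ) x^k; with e^τ = 3/2 this sends x^k to (3/2)^k x^k
x ↦ 3/2 x
x^7 ↦ 2187/128 x^7
applying this coordinatewise to f: exp(τθ) f = -(15309/128)x^7 + (15/8)x + 3/4

the image equals g(x) = -(15309/128)x^7 + (15/8)x + 3/4


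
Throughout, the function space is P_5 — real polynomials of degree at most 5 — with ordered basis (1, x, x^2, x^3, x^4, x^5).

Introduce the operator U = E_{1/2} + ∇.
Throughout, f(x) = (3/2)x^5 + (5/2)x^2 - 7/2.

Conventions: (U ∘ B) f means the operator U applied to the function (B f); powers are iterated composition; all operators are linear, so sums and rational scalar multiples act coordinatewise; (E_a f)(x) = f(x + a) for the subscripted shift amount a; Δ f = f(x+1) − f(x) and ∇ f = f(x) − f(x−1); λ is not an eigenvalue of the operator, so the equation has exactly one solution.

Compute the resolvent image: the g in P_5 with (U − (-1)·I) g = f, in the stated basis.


write g with unknown coordinates in the stated basis and equate coefficients in (U − (-1)·I) g = f
solving from the highest basis element down gives g = (3/4)x^5 - (45/16)x^4 + (45/4)x^3 - (2215/64)x^2 + (2325/32)x - 19777/256
check: U g = (3/4)x^5 + (45/16)x^4 - (45/4)x^3 + (2375/64)x^2 - (2325/32)x + 18881/256
so U g − (-1)·g = (3/2)x^5 + (5/2)x^2 - 7/2 = f ✓

the image equals g(x) = (3/4)x^5 - (45/16)x^4 + (45/4)x^3 - (2215/64)x^2 + (2325/32)x - 19777/256


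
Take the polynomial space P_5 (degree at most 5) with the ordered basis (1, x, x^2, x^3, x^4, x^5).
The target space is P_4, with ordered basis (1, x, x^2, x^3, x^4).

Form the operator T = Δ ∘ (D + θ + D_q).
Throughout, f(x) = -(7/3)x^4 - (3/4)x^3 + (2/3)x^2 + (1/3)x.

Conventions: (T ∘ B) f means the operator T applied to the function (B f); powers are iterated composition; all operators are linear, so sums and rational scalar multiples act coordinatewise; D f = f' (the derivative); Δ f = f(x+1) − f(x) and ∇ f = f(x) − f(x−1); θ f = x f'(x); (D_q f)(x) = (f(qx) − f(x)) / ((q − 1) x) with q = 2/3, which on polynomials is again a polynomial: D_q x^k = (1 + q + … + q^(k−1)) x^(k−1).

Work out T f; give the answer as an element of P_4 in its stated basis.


the image equals g(x) = -(112/3)x^3 - (11621/108)x^2 - (10145/108)x - 8507/324

D f = -(28/3)x^3 - (9/4)x^2 + (4/3)x + 1/3
θ f = -(28/3)x^4 - (9/4)x^3 + (4/3)x^2 + (1/3)x
D_q f = -(455/81)x^3 - (19/12)x^2 + (10/9)x + 1/3
(D + θ + D_q) f = -(28/3)x^4 - (5573/324)x^3 - (5/2)x^2 + (25/9)x + 2/3
Δ (D + θ + D_q) f = -(112/3)x^3 - (11621/108)x^2 - (10145/108)x - 8507/324


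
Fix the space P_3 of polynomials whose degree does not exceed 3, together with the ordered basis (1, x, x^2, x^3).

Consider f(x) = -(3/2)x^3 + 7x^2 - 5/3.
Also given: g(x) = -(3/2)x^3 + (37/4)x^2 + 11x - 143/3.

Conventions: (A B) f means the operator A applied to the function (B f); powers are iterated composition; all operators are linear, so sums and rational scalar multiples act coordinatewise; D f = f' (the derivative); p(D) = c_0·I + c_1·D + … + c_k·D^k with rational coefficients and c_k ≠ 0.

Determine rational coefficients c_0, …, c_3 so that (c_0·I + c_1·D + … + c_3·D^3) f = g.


D^0 f = -(3/2)x^3 + 7x^2 - 5/3
D^1 f = -(9/2)x^2 + 14x
D^2 f = -9x + 14
D^3 f = -9
matching coefficients of g against c_0 f + c_1 Df + … from the top degree down determines the c_i
solution: c_0 = 1, c_1 = -1/2, c_2 = -2, c_3 = 2

c_0 = 1, c_1 = -1/2, c_2 = -2, c_3 = 2


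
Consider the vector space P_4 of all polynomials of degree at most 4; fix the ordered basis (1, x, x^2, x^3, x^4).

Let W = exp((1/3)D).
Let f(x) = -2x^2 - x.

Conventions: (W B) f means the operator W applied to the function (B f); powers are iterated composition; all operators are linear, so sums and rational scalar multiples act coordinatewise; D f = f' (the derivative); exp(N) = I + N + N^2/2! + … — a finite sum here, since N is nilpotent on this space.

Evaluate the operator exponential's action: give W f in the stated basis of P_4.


g(x) = -2x^2 - (7/3)x - 5/9

order-1 term: -(4/3)x - 1/3
order-2 term: -2/9
the series for exp((1/3)D) f terminates at order 2
exp((1/3)D) f = -2x^2 - (7/3)x - 5/9


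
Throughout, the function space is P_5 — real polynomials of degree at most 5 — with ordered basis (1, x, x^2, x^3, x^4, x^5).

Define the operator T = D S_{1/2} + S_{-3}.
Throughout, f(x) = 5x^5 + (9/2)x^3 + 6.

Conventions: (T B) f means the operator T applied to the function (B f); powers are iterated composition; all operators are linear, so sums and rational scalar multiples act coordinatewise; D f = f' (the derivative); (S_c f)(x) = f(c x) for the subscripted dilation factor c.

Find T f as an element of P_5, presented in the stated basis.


g(x) = -1215x^5 + (25/32)x^4 - (243/2)x^3 + (27/16)x^2 + 6

S_{1/2} f = (5/32)x^5 + (9/16)x^3 + 6
D S_{1/2} f = (25/32)x^4 + (27/16)x^2
S_{-3} f = -1215x^5 - (243/2)x^3 + 6
(D S_{1/2} + S_{-3}) f = -1215x^5 + (25/32)x^4 - (243/2)x^3 + (27/16)x^2 + 6


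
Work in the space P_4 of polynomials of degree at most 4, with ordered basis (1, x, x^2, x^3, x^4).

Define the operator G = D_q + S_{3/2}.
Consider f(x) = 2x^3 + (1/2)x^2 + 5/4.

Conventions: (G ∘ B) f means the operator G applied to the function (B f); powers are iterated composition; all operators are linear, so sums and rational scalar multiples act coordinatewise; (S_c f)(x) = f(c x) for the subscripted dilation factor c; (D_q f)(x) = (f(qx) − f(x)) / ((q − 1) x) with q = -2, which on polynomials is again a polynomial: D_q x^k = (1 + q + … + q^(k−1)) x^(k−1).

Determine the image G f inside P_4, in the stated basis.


g(x) = (27/4)x^3 + (57/8)x^2 - (1/2)x + 5/4

D_q f = 6x^2 - (1/2)x
S_{3/2} f = (27/4)x^3 + (9/8)x^2 + 5/4
(D_q + S_{3/2}) f = (27/4)x^3 + (57/8)x^2 - (1/2)x + 5/4


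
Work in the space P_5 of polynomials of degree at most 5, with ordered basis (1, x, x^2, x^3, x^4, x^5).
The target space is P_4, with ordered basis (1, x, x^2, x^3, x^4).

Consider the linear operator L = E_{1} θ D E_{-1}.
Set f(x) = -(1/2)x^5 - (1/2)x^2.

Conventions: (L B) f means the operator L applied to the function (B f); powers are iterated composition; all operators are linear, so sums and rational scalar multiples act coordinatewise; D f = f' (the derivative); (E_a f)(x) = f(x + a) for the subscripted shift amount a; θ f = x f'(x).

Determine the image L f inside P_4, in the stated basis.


E_{-1} f = -(1/2)x^5 + (5/2)x^4 - 5x^3 + (9/2)x^2 - (3/2)x
D E_{-1} f = -(5/2)x^4 + 10x^3 - 15x^2 + 9x - 3/2
θ (D E_{-1}) f = -10x^4 + 30x^3 - 30x^2 + 9x
E_{1} θ (D E_{-1}) f = -10x^4 - 10x^3 - x - 1

g(x) = -10x^4 - 10x^3 - x - 1


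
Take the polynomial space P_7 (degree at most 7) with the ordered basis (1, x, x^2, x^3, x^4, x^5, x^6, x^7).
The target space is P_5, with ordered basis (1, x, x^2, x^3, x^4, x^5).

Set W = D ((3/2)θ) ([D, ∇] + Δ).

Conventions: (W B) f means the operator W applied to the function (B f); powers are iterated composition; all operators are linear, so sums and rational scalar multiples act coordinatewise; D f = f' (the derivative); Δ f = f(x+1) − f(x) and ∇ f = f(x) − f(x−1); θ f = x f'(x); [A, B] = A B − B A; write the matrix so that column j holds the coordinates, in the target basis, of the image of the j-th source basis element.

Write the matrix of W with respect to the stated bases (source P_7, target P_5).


image of 1: 0
image of x: 0
image of x^2: 3
image of x^3: 18x + 9/2
image of x^4: 54x^2 + 36x + 6
image of x^5: 120x^3 + 135x^2 + 60x + 15/2
image of x^6: 225x^4 + 360x^3 + 270x^2 + 90x + 9
image of x^7: 378x^5 + (1575/2)x^4 + 840x^3 + (945/2)x^2 + 126x + 21/2
each image's coordinates form column j of the matrix

the matrix is [[0, 0, 3, 9/2, 6, 15/2, 9, 21/2]; [0, 0, 0, 18, 36, 60, 90, 126]; [0, 0, 0, 0, 54, 135, 270, 945/2]; [0, 0, 0, 0, 0, 120, 360, 840]; [0, 0, 0, 0, 0, 0, 225, 1575/2]; [0, 0, 0, 0, 0, 0, 0, 378]] (rows listed top to bottom)


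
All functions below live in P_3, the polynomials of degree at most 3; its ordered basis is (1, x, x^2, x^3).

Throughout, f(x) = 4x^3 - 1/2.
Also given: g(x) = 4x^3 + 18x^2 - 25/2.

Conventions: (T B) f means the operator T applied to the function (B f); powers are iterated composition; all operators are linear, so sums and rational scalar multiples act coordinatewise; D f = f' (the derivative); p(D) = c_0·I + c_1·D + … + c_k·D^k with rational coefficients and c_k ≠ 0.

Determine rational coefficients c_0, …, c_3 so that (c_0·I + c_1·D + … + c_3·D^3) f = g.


p(D) = I + (3/2)·D − (1/2)·D^3, i.e. c_0 = 1, c_1 = 3/2, c_2 = 0, c_3 = -1/2

D^0 f = 4x^3 - 1/2
D^1 f = 12x^2
D^2 f = 24x
D^3 f = 24
matching coefficients of g against c_0 f + c_1 Df + … from the top degree down determines the c_i
solution: c_0 = 1, c_1 = 3/2, c_2 = 0, c_3 = -1/2


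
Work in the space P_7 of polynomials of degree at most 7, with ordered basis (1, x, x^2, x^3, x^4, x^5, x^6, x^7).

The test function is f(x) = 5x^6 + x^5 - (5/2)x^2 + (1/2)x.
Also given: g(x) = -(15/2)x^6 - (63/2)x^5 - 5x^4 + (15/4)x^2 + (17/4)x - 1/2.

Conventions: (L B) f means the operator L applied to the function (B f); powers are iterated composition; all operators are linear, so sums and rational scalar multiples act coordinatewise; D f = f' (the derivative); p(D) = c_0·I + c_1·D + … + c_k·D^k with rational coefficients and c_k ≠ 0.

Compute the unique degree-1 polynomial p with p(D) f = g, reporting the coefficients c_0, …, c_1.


D^0 f = 5x^6 + x^5 - (5/2)x^2 + (1/2)x
D^1 f = 30x^5 + 5x^4 - 5x + 1/2
matching coefficients of g against c_0 f + c_1 Df + … from the top degree down determines the c_i
solution: c_0 = -3/2, c_1 = -1

p(D) = -(3/2)·I − D, i.e. c_0 = -3/2, c_1 = -1


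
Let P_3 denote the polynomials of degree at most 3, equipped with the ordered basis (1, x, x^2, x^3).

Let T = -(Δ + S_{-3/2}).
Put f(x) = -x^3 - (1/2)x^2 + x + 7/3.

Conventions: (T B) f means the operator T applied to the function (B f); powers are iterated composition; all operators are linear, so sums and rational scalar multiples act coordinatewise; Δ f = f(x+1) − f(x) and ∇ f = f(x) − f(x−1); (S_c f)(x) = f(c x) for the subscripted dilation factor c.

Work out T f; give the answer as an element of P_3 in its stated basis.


Δ f = -3x^2 - 4x - 1/2
S_{-3/2} f = (27/8)x^3 - (9/8)x^2 - (3/2)x + 7/3
(Δ + S_{-3/2}) f = (27/8)x^3 - (33/8)x^2 - (11/2)x + 11/6
(-(Δ + S_{-3/2})) f = -(27/8)x^3 + (33/8)x^2 + (11/2)x - 11/6

the image equals g(x) = -(27/8)x^3 + (33/8)x^2 + (11/2)x - 11/6


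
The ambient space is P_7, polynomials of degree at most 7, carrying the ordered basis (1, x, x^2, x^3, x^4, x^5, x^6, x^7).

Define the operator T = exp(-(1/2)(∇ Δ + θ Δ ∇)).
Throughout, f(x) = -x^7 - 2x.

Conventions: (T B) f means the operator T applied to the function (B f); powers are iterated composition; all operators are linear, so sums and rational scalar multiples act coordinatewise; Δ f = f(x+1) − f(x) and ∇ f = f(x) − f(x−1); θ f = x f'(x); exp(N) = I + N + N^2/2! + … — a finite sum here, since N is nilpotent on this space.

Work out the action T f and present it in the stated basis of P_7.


g(x) = -x^7 + 126x^5 - 2380x^3 + 4002x

order-1 term: 126x^5 + 140x^3 + 14x
order-2 term: -2520x^3 - 1050x
order-3 term: 5040x
the series for exp(-(1/2)(∇ Δ + θ Δ ∇)) f terminates at order 3
exp(-(1/2)(∇ Δ + θ Δ ∇)) f = -x^7 + 126x^5 - 2380x^3 + 4002x


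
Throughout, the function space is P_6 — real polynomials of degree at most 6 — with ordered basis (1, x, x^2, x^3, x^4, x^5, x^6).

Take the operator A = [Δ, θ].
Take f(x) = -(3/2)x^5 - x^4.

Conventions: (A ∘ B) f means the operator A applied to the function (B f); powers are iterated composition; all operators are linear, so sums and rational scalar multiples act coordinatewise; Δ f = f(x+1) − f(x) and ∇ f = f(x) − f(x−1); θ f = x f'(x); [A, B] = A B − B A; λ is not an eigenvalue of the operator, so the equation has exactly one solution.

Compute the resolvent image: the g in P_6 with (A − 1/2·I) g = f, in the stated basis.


the image equals g(x) = 3x^5 + 32x^4 + 376x^3 + 3204x^2 + 18216x + 51790

write g with unknown coordinates in the stated basis and equate coefficients in (A − 1/2·I) g = f
solving from the highest basis element down gives g = 3x^5 + 32x^4 + 376x^3 + 3204x^2 + 18216x + 51790
check: A g = 15x^4 + 188x^3 + 1602x^2 + 9108x + 25895
so A g − 1/2·g = -(3/2)x^5 - x^4 = f ✓


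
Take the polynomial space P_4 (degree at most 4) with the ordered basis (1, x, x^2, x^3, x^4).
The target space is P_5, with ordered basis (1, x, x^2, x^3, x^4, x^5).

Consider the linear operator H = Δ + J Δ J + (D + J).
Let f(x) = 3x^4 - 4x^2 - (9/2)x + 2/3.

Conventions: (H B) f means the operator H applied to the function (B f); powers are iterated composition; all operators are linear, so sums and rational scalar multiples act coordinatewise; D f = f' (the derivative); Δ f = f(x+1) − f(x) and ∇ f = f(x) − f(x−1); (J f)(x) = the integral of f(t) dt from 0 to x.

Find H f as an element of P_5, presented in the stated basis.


Δ f = 12x^3 + 18x^2 + 4x - 11/2
J f = (3/5)x^5 - (4/3)x^3 - (9/4)x^2 + (2/3)x
Δ J f = 3x^4 + 6x^3 + 2x^2 - (11/2)x - 139/60
J Δ J f = (3/5)x^5 + (3/2)x^4 + (2/3)x^3 - (11/4)x^2 - (139/60)x
D f = 12x^3 - 8x - 9/2
J f = (3/5)x^5 - (4/3)x^3 - (9/4)x^2 + (2/3)x
(D + J) f = (3/5)x^5 + (32/3)x^3 - (9/4)x^2 - (22/3)x - 9/2
(Δ + J Δ J + (D + J)) f = (6/5)x^5 + (3/2)x^4 + (70/3)x^3 + 13x^2 - (113/20)x - 10

g(x) = (6/5)x^5 + (3/2)x^4 + (70/3)x^3 + 13x^2 - (113/20)x - 10


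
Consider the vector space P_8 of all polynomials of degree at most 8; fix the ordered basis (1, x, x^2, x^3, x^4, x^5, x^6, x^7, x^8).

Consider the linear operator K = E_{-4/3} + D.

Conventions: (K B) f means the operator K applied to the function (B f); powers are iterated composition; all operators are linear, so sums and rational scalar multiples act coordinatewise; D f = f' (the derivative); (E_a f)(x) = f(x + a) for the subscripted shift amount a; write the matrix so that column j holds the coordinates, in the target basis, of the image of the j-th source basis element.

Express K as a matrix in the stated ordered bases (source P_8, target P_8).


the matrix is [[1, -1/3, 16/9, -64/27, 256/81, -1024/243, 4096/729, -16384/2187, 65536/6561]; [0, 1, -2/3, 16/3, -256/27, 1280/81, -2048/81, 28672/729, -131072/2187]; [0, 0, 1, -1, 32/3, -640/27, 1280/27, -7168/81, 114688/729]; [0, 0, 0, 1, -4/3, 160/9, -1280/27, 8960/81, -57344/243]; [0, 0, 0, 0, 1, -5/3, 80/3, -2240/27, 17920/81]; [0, 0, 0, 0, 0, 1, -2, 112/3, -3584/27]; [0, 0, 0, 0, 0, 0, 1, -7/3, 448/9]; [0, 0, 0, 0, 0, 0, 0, 1, -8/3]; [0, 0, 0, 0, 0, 0, 0, 0, 1]] (rows listed top to bottom)

image of 1: 1
image of x: x - 1/3
image of x^2: x^2 - (2/3)x + 16/9
image of x^3: x^3 - x^2 + (16/3)x - 64/27
image of x^4: x^4 - (4/3)x^3 + (32/3)x^2 - (256/27)x + 256/81
image of x^5: x^5 - (5/3)x^4 + (160/9)x^3 - (640/27)x^2 + (1280/81)x - 1024/243
image of x^6: x^6 - 2x^5 + (80/3)x^4 - (1280/27)x^3 + (1280/27)x^2 - (2048/81)x + 4096/729
image of x^7: x^7 - (7/3)x^6 + (112/3)x^5 - (2240/27)x^4 + (8960/81)x^3 - (7168/81)x^2 + (28672/729)x - 16384/2187
image of x^8: x^8 - (8/3)x^7 + (448/9)x^6 - (3584/27)x^5 + (17920/81)x^4 - (57344/243)x^3 + (114688/729)x^2 - (131072/2187)x + 65536/6561
each image's coordinates form column j of the matrix
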